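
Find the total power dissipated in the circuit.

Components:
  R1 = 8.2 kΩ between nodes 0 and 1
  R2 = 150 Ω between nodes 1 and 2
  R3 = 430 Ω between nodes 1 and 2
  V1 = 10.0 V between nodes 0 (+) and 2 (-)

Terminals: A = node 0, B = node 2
Nodal analysis, taking node 2 as the 0 V reference.
Source V1 fixes V_0 = 10 V.
KCL at each unknown node (sum of currents leaving = 0; resistances in Ω):
  Node 1: (V_1 - 10)/8200 + (V_1 - 0)/150 + (V_1 - 0)/430 = 0
Collecting terms: 0.009114 × V_1 = 0.00122  =>  V_1 = 0.1338 V
Power in each resistor, P = (ΔV)²/R:
  P_R1 = (10 - 0.1338)²/8200 = 0.01187 W
  P_R2 = (0.1338 - 0)²/150 = 0.0001194 W
  P_R3 = (0.1338 - 0)²/430 = 0.00004164 W
P_total = P_R1 + P_R2 + P_R3 = 0.01203 W

Final answer: 0.01203 W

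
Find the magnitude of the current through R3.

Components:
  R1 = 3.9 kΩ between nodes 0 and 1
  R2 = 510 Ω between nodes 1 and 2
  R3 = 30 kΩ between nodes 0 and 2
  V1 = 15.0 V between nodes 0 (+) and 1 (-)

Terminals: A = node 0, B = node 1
Nodal analysis, taking node 1 as the 0 V reference.
Source V1 fixes V_0 = 15 V.
KCL at each unknown node (sum of currents leaving = 0; resistances in Ω):
  Node 2: (V_2 - 0)/510 + (V_2 - 15)/30000 = 0
Collecting terms: 0.001994 × V_2 = 0.0005  =>  V_2 = 0.2507 V
I_R3 = (V_0 - V_2)/R3 = (15 - 0.2507)/30000 = 0.0004916 A
|I_R3| = 0.0004916 A

Final answer: |I_R3| = 0.0004916 A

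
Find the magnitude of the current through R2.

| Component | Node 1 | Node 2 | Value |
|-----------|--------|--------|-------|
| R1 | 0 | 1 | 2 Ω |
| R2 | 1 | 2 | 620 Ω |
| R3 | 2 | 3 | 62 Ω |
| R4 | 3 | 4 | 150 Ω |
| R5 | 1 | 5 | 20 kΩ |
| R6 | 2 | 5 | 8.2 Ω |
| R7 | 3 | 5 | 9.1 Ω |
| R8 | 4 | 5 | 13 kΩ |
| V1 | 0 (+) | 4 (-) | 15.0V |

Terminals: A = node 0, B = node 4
Nodal analysis, taking node 4 as the 0 V reference.
Source V1 fixes V_0 = 15 V.
KCL at each unknown node (sum of currents leaving = 0; resistances in Ω):
  Node 1: (V_1 - 15)/2 + (V_1 - V_2)/620 + (V_1 - V_5)/20000 = 0
  Node 2: (V_2 - V_1)/620 + (V_2 - V_3)/62 + (V_2 - V_5)/8.2 = 0
  Node 3: (V_3 - V_2)/62 + (V_3 - 0)/150 + (V_3 - V_5)/9.1 = 0
  Node 5: (V_5 - V_1)/20000 + (V_5 - V_2)/8.2 + (V_5 - V_3)/9.1 + (V_5 - 0)/13000 = 0
Collecting terms (coefficients in siemens):
  0.5017·V_1 - 0.001613·V_2 - 0.00005·V_5 = 7.5
  0.1397·V_2 - 0.001613·V_1 - 0.01613·V_3 - 0.122·V_5 = 0
  0.1327·V_3 - 0.01613·V_2 - 0.1099·V_5 = 0
  0.232·V_5 - 0.00005·V_1 - 0.122·V_2 - 0.1099·V_3 = 0
Solving these 4 simultaneous equations (Gaussian elimination) gives:
  V_1 = 14.96 V, V_2 = 3.167 V, V_3 = 2.907 V, V_5 = 3.046 V
I_R2 = (V_1 - V_2)/R2 = (14.96 - 3.167)/620 = 0.01902 A
|I_R2| = 0.01902 A

Final answer: |I_R2| = 0.01902 A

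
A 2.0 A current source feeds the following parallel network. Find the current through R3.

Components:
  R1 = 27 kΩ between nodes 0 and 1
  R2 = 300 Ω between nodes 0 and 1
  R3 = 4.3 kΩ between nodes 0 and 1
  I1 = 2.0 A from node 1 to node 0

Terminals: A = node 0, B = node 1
All resistors sit directly between nodes 0 and 1, so they are in parallel and share one voltage V; the full source current 2 A splits among them.
1/R_par = 1/27000 + 1/300 + 1/4300 = 0.003603 S  =>  R_par = 277.6 Ω
V = I × R_par = 2 × 277.6 = 555.1 V
I_R3 = V/R3 = 555.1/4300 = 0.1291 A

Final answer: 0.1291 A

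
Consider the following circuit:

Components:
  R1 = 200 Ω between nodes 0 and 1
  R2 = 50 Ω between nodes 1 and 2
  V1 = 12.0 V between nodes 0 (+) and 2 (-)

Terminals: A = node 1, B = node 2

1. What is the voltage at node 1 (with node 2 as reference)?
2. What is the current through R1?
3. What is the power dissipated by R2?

Nodal analysis, taking node 2 as the 0 V reference.
Source V1 fixes V_0 = 12 V.
KCL at each unknown node (sum of currents leaving = 0; resistances in Ω):
  Node 1: (V_1 - 12)/200 + (V_1 - 0)/50 = 0
Collecting terms: 0.025 × V_1 = 0.06  =>  V_1 = 2.4 V
Part 1:
  Read off the nodal solution: V_1 = 2.4 V
Part 2:
  I_R1 = (V_0 - V_1)/R1 = (12 - 2.4)/200 = 0.048 A
  Magnitude: I_R1 = 0.048 A
Part 3:
  I_R2 = (V_1 - V_2)/R2 = (2.4 - 0)/50 = 0.048 A
  P_R2 = I_R2² × R2 = (0.048)² × 50 = 0.1152 W

Final answers:
1. V_1 = 2.4 V
2. I_R1 = 0.048 A
3. P_R2 = 0.1152 W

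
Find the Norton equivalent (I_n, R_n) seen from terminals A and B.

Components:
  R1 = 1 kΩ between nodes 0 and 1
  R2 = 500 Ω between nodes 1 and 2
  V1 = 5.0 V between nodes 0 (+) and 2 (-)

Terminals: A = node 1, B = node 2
Find the Thévenin equivalent first; then I_n = V_th/R_th and R_n = R_th.
Step 1 — V_th is the open-circuit voltage V_A - V_B (nothing connected across the terminals).
Nodal analysis, taking node 2 as the 0 V reference.
Source V1 fixes V_0 = 5 V.
KCL at each unknown node (sum of currents leaving = 0; resistances in Ω):
  Node 1: (V_1 - 5)/1000 + (V_1 - 0)/500 = 0
Collecting terms: 0.003 × V_1 = 0.005  =>  V_1 = 1.667 V
V_th = V_1 - V_2 = 1.667 - 0 = 1.667 V
Step 2 — R_th: zero the source — replace V1 by a short circuit (node 2 merges into node 0) — and find the resistance seen between A (node 1) and B (node 0).
Reduce the network between node 1 (A) and node 0 (B) by series/parallel combination:
  Rp1 = R1 ‖ R2 (parallel, both between nodes 0 and 1) = 1/(1/1000 + 1/500) = 333.3 Ω
R_th = 333.3 Ω
I_n = V_th/R_th = 1.667/333.3 = 0.005 A, and R_n = R_th = 333.3 Ω

Final answer: I_n = 0.005 A, R_n = 333.3 Ω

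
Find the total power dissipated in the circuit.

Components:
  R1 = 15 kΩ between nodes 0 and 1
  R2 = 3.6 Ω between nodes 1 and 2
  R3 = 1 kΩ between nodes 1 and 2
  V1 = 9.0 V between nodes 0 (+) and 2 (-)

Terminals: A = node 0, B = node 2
Nodal analysis, taking node 2 as the 0 V reference.
Source V1 fixes V_0 = 9 V.
KCL at each unknown node (sum of currents leaving = 0; resistances in Ω):
  Node 1: (V_1 - 9)/15000 + (V_1 - 0)/3.6 + (V_1 - 0)/1000 = 0
Collecting terms: 0.2788 × V_1 = 0.0006  =>  V_1 = 0.002152 V
Power in each resistor, P = (ΔV)²/R:
  P_R1 = (9 - 0.002152)²/15000 = 0.005397 W
  P_R2 = (0.002152 - 0)²/3.6 = 0.000001286 W
  P_R3 = (0.002152 - 0)²/1000 = 0.00000000463 W
P_total = P_R1 + P_R2 + P_R3 = 0.005399 W

Final answer: 0.005399 W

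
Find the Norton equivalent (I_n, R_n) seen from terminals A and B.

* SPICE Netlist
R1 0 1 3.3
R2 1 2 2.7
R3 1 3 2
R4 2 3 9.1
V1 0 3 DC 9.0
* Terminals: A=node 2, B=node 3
Find the Thévenin equivalent first; then I_n = V_th/R_th and R_n = R_th.
Step 1 — V_th is the open-circuit voltage V_A - V_B (nothing connected across the terminals).
Nodal analysis, taking node 3 as the 0 V reference.
Source V1 fixes V_0 = 9 V.
KCL at each unknown node (sum of currents leaving = 0; resistances in Ω):
  Node 1: (V_1 - 9)/3.3 + (V_1 - V_2)/2.7 + (V_1 - 0)/2 = 0
  Node 2: (V_2 - V_1)/2.7 + (V_2 - 0)/9.1 = 0
Collecting terms (coefficients in siemens):
  1.173·V_1 - 0.3704·V_2 = 2.727
  0.4803·V_2 - 0.3704·V_1 = 0
Determinant D = (1.173)(0.4803) - (-0.3704)(-0.3704) = 0.4264
V_1 = [(2.727)(0.4803) - (-0.3704)(0)]/D = 3.072 V
V_2 = [(1.173)(0) - (2.727)(-0.3704)]/D = 2.369 V
V_th = V_2 - V_3 = 2.369 - 0 = 2.369 V
Step 2 — R_th: zero the source — replace V1 by a short circuit (node 3 merges into node 0) — and find the resistance seen between A (node 2) and B (node 0).
Reduce the network between node 2 (A) and node 0 (B) by series/parallel combination:
  Rp1 = R1 ‖ R3 (parallel, both between nodes 0 and 1) = 1/(1/3.3 + 1/2) = 1.245 Ω
  Rs1 = R2 + Rp1 (series, joined only at node 1) = 2.7 + 1.245 = 3.945 Ω
  Rp2 = R4 ‖ Rs1 (parallel, both between nodes 0 and 2) = 1/(1/9.1 + 1/3.945) = 2.752 Ω
R_th = 2.752 Ω
I_n = V_th/R_th = 2.369/2.752 = 0.8608 A, and R_n = R_th = 2.752 Ω

Final answer: I_n = 0.8608 A, R_n = 2.752 Ω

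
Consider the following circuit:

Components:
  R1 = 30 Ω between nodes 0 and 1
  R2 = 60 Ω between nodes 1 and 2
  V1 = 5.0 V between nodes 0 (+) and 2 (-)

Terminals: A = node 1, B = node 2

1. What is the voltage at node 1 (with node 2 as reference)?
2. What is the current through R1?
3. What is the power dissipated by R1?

Nodal analysis, taking node 2 as the 0 V reference.
Source V1 fixes V_0 = 5 V.
KCL at each unknown node (sum of currents leaving = 0; resistances in Ω):
  Node 1: (V_1 - 5)/30 + (V_1 - 0)/60 = 0
Collecting terms: 0.05 × V_1 = 0.1667  =>  V_1 = 3.333 V
Part 1:
  Read off the nodal solution: V_1 = 3.333 V
Part 2:
  I_R1 = (V_0 - V_1)/R1 = (5 - 3.333)/30 = 0.05556 A
  Magnitude: I_R1 = 0.05556 A
Part 3:
  I_R1 = (V_0 - V_1)/R1 = (5 - 3.333)/30 = 0.05556 A
  P_R1 = I_R1² × R1 = (0.05556)² × 30 = 0.09259 W

Final answers:
1. V_1 = 3.333 V
2. I_R1 = 0.05556 A
3. P_R1 = 0.09259 W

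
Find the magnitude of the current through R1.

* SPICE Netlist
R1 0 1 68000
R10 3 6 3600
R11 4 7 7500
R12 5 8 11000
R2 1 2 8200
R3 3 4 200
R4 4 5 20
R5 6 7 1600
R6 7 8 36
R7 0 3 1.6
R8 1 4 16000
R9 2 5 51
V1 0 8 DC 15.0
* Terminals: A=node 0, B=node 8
Nodal analysis, taking node 8 as the 0 V reference.
Source V1 fixes V_0 = 15 V.
KCL at each unknown node (sum of currents leaving = 0; resistances in Ω):
  Node 1: (V_1 - 15)/68000 + (V_1 - V_2)/8200 + (V_1 - V_4)/16000 = 0
  Node 2: (V_2 - V_1)/8200 + (V_2 - V_5)/51 = 0
  Node 3: (V_3 - V_4)/200 + (V_3 - 15)/1.6 + (V_3 - V_6)/3600 = 0
  Node 4: (V_4 - V_3)/200 + (V_4 - V_5)/20 + (V_4 - V_1)/16000 + (V_4 - V_7)/7500 = 0
  Node 5: (V_5 - V_4)/20 + (V_5 - V_2)/51 + (V_5 - 0)/11000 = 0
  Node 6: (V_6 - V_7)/1600 + (V_6 - V_3)/3600 = 0
  Node 7: (V_7 - V_6)/1600 + (V_7 - 0)/36 + (V_7 - V_4)/7500 = 0
Collecting terms (coefficients in siemens):
  0.0001992·V_1 - 0.000122·V_2 - 0.0000625·V_4 = 0.0002206
  0.01973·V_2 - 0.000122·V_1 - 0.01961·V_5 = 0
  0.6303·V_3 - 0.005·V_4 - 0.0002778·V_6 = 9.375
  0.0552·V_4 - 0.0000625·V_1 - 0.005·V_3 - 0.05·V_5 - 0.0001333·V_7 = 0
  0.0697·V_5 - 0.01961·V_2 - 0.05·V_4 = 0
  0.0009028·V_6 - 0.0002778·V_3 - 0.000625·V_7 = 0
  0.02854·V_7 - 0.0001333·V_4 - 0.000625·V_6 = 0
Solving these 7 simultaneous equations (Gaussian elimination) gives:
  V_1 = 14.39 V, V_2 = 14.33 V, V_3 = 14.99 V, V_4 = 14.35 V
  V_5 = 14.33 V, V_6 = 4.731 V, V_7 = 0.1707 V
I_R1 = (V_0 - V_1)/R1 = (15 - 14.39)/68000 = 0.000009036 A
|I_R1| = 0.000009036 A

Final answer: |I_R1| = 9.036e-06 A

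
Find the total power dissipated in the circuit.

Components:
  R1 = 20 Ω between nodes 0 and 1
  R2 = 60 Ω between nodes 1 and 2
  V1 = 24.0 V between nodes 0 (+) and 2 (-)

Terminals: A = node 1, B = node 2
Nodal analysis, taking node 2 as the 0 V reference.
Source V1 fixes V_0 = 24 V.
KCL at each unknown node (sum of currents leaving = 0; resistances in Ω):
  Node 1: (V_1 - 24)/20 + (V_1 - 0)/60 = 0
Collecting terms: 0.06667 × V_1 = 1.2  =>  V_1 = 18 V
Power in each resistor, P = (ΔV)²/R:
  P_R1 = (24 - 18)²/20 = 1.8 W
  P_R2 = (18 - 0)²/60 = 5.4 W
P_total = P_R1 + P_R2 = 7.2 W

Final answer: 7.2 W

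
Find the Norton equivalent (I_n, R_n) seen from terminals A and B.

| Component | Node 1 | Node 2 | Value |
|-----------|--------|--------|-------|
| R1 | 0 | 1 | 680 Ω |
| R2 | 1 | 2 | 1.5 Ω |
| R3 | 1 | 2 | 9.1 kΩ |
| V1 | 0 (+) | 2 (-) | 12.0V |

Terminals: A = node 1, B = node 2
Find the Thévenin equivalent first; then I_n = V_th/R_th and R_n = R_th.
Step 1 — V_th is the open-circuit voltage V_A - V_B (nothing connected across the terminals).
Nodal analysis, taking node 2 as the 0 V reference.
Source V1 fixes V_0 = 12 V.
KCL at each unknown node (sum of currents leaving = 0; resistances in Ω):
  Node 1: (V_1 - 12)/680 + (V_1 - 0)/1.5 + (V_1 - 0)/9100 = 0
Collecting terms: 0.6682 × V_1 = 0.01765  =>  V_1 = 0.02641 V
V_th = V_1 - V_2 = 0.02641 - 0 = 0.02641 V
Step 2 — R_th: zero the source — replace V1 by a short circuit (node 2 merges into node 0) — and find the resistance seen between A (node 1) and B (node 0).
Reduce the network between node 1 (A) and node 0 (B) by series/parallel combination:
  Rp1 = R1 ‖ R2 ‖ R3 (parallel, all between nodes 0 and 1) = 1/(1/680 + 1/1.5 + 1/9100) = 1.496 Ω
R_th = 1.496 Ω
I_n = V_th/R_th = 0.02641/1.496 = 0.01765 A, and R_n = R_th = 1.496 Ω

Final answer: I_n = 0.01765 A, R_n = 1.496 Ω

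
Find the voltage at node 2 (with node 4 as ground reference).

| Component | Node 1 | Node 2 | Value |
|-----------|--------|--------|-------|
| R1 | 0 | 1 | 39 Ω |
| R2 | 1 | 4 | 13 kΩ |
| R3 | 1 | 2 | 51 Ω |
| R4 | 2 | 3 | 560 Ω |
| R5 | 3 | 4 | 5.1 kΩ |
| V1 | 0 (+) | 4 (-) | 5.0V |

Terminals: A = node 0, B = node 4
Nodal analysis, taking node 4 as the 0 V reference.
Source V1 fixes V_0 = 5 V.
KCL at each unknown node (sum of currents leaving = 0; resistances in Ω):
  Node 1: (V_1 - 5)/39 + (V_1 - 0)/13000 + (V_1 - V_2)/51 = 0
  Node 2: (V_2 - V_1)/51 + (V_2 - V_3)/560 = 0
  Node 3: (V_3 - V_2)/560 + (V_3 - 0)/5100 = 0
Collecting terms (coefficients in siemens):
  0.04533·V_1 - 0.01961·V_2 = 0.1282
  0.02139·V_2 - 0.01961·V_1 - 0.001786·V_3 = 0
  0.001982·V_3 - 0.001786·V_2 = 0
Solving these 3 simultaneous equations (Gaussian elimination) gives:
  V_1 = 4.951 V, V_2 = 4.907 V, V_3 = 4.422 V
The requested potential is V_2 = 4.907 V.

Final answer: V_2 = 4.907 V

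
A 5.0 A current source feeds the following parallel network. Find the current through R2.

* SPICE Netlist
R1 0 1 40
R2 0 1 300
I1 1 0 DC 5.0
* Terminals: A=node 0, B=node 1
All resistors sit directly between nodes 0 and 1, so they are in parallel and share one voltage V; the full source current 5 A splits among them.
1/R_par = 1/40 + 1/300 = 0.02833 S  =>  R_par = 35.29 Ω
V = I × R_par = 5 × 35.29 = 176.5 V
I_R2 = V/R2 = 176.5/300 = 0.5882 A

Final answer: 0.5882 A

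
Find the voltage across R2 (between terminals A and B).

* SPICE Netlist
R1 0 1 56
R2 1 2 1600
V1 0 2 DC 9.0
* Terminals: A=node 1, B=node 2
R1 and R2 are in series across V1 (node 0 → node 1 → node 2), and the output A–B is taken across R2, so this is a voltage divider.
Series current: I = V1/(R1 + R2) = 9/(56 + 1600) = 9/1656 = 0.005435 A
V_R2 = I × R2 = V1 × R2/(R1 + R2) = 9 × 1600/1656 = 8.696 V

Final answer: 8.696 V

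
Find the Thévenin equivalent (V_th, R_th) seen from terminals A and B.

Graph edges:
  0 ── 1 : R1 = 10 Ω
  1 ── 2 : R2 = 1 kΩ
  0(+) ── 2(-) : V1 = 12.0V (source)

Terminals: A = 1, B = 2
Step 1 — V_th is the open-circuit voltage V_A - V_B (nothing connected across the terminals).
Nodal analysis, taking node 2 as the 0 V reference.
Source V1 fixes V_0 = 12 V.
KCL at each unknown node (sum of currents leaving = 0; resistances in Ω):
  Node 1: (V_1 - 12)/10 + (V_1 - 0)/1000 = 0
Collecting terms: 0.101 × V_1 = 1.2  =>  V_1 = 11.88 V
V_th = V_1 - V_2 = 11.88 - 0 = 11.88 V
Step 2 — R_th: zero the source — replace V1 by a short circuit (node 2 merges into node 0) — and find the resistance seen between A (node 1) and B (node 0).
Reduce the network between node 1 (A) and node 0 (B) by series/parallel combination:
  Rp1 = R1 ‖ R2 (parallel, both between nodes 0 and 1) = 1/(1/10 + 1/1000) = 9.901 Ω
R_th = 9.901 Ω

Final answer: V_th = 11.88 V, R_th = 9.901 Ω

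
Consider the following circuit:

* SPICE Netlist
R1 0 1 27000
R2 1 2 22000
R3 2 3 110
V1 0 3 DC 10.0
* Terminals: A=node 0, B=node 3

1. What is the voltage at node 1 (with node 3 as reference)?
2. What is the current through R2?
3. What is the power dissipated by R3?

Nodal analysis, taking node 3 as the 0 V reference.
Source V1 fixes V_0 = 10 V.
KCL at each unknown node (sum of currents leaving = 0; resistances in Ω):
  Node 1: (V_1 - 10)/27000 + (V_1 - V_2)/22000 = 0
  Node 2: (V_2 - V_1)/22000 + (V_2 - 0)/110 = 0
Collecting terms (coefficients in siemens):
  0.00008249·V_1 - 0.00004545·V_2 = 0.0003704
  0.009136·V_2 - 0.00004545·V_1 = 0
Determinant D = (0.00008249)(0.009136) - (-0.00004545)(-0.00004545) = 0.0000007516
V_1 = [(0.0003704)(0.009136) - (-0.00004545)(0)]/D = 4.502 V
V_2 = [(0.00008249)(0) - (0.0003704)(-0.00004545)]/D = 0.0224 V
Part 1:
  Read off the nodal solution: V_1 = 4.502 V
Part 2:
  I_R2 = (V_1 - V_2)/R2 = (4.502 - 0.0224)/22000 = 0.0002036 A
  Magnitude: I_R2 = 0.0002036 A
Part 3:
  I_R3 = (V_2 - V_3)/R3 = (0.0224 - 0)/110 = 0.0002036 A
  P_R3 = I_R3² × R3 = (0.0002036)² × 110 = 0.000004561 W

Final answers:
1. V_1 = 4.502 V
2. I_R2 = 0.0002036 A
3. P_R3 = 4.561e-06 W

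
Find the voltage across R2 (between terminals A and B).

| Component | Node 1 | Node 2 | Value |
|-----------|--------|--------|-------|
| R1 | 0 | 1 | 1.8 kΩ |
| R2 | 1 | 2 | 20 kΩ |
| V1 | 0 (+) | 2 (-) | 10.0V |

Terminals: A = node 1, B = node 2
R1 and R2 are in series across V1 (node 0 → node 1 → node 2), and the output A–B is taken across R2, so this is a voltage divider.
Series current: I = V1/(R1 + R2) = 10/(1800 + 20000) = 10/21800 = 0.0004587 A
V_R2 = I × R2 = V1 × R2/(R1 + R2) = 10 × 20000/21800 = 9.174 V

Final answer: 9.174 V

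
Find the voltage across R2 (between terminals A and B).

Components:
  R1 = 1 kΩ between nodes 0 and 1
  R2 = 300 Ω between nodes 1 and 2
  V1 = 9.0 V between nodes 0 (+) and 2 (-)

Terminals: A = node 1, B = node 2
R1 and R2 are in series across V1 (node 0 → node 1 → node 2), and the output A–B is taken across R2, so this is a voltage divider.
Series current: I = V1/(R1 + R2) = 9/(1000 + 300) = 9/1300 = 0.006923 A
V_R2 = I × R2 = V1 × R2/(R1 + R2) = 9 × 300/1300 = 2.077 V

Final answer: 2.077 V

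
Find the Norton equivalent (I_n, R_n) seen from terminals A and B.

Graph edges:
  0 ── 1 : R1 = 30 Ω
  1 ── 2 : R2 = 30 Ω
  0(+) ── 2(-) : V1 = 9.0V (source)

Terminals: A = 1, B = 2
Find the Thévenin equivalent first; then I_n = V_th/R_th and R_n = R_th.
Step 1 — V_th is the open-circuit voltage V_A - V_B (nothing connected across the terminals).
Nodal analysis, taking node 2 as the 0 V reference.
Source V1 fixes V_0 = 9 V.
KCL at each unknown node (sum of currents leaving = 0; resistances in Ω):
  Node 1: (V_1 - 9)/30 + (V_1 - 0)/30 = 0
Collecting terms: 0.06667 × V_1 = 0.3  =>  V_1 = 4.5 V
V_th = V_1 - V_2 = 4.5 - 0 = 4.5 V
Step 2 — R_th: zero the source — replace V1 by a short circuit (node 2 merges into node 0) — and find the resistance seen between A (node 1) and B (node 0).
Reduce the network between node 1 (A) and node 0 (B) by series/parallel combination:
  Rp1 = R1 ‖ R2 (parallel, both between nodes 0 and 1) = 1/(1/30 + 1/30) = 15 Ω
R_th = 15 Ω
I_n = V_th/R_th = 4.5/15 = 0.3 A, and R_n = R_th = 15 Ω

Final answer: I_n = 0.3 A, R_n = 15 Ω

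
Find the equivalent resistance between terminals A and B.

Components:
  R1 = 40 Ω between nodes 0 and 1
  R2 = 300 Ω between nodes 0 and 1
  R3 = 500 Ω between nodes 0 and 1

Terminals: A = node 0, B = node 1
Reduce the network between node 0 (A) and node 1 (B) by series/parallel combination:
  Rp1 = R1 ‖ R2 ‖ R3 (parallel, all between nodes 0 and 1) = 1/(1/40 + 1/300 + 1/500) = 32.97 Ω
R_eq = 32.97 Ω

Final answer: 32.97 Ω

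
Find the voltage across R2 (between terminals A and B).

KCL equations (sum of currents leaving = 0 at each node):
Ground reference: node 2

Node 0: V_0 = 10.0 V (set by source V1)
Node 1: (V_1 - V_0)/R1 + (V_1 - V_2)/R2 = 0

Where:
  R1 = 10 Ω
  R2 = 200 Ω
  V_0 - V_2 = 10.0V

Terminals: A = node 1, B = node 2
R1 and R2 are in series across V1 (node 0 → node 1 → node 2), and the output A–B is taken across R2, so this is a voltage divider.
Series current: I = V1/(R1 + R2) = 10/(10 + 200) = 10/210 = 0.04762 A
V_R2 = I × R2 = V1 × R2/(R1 + R2) = 10 × 200/210 = 9.524 V

Final answer: 9.524 V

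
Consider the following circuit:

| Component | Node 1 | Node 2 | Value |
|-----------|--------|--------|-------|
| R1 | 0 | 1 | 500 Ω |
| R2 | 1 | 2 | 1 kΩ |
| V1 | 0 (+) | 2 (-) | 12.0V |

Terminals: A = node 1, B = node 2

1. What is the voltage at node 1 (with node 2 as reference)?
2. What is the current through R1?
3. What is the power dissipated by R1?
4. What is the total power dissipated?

Nodal analysis, taking node 2 as the 0 V reference.
Source V1 fixes V_0 = 12 V.
KCL at each unknown node (sum of currents leaving = 0; resistances in Ω):
  Node 1: (V_1 - 12)/500 + (V_1 - 0)/1000 = 0
Collecting terms: 0.003 × V_1 = 0.024  =>  V_1 = 8 V
Part 1:
  Read off the nodal solution: V_1 = 8 V
Part 2:
  I_R1 = (V_0 - V_1)/R1 = (12 - 8)/500 = 0.008 A
  Magnitude: I_R1 = 0.008 A
Part 3:
  I_R1 = (V_0 - V_1)/R1 = (12 - 8)/500 = 0.008 A
  P_R1 = I_R1² × R1 = (0.008)² × 500 = 0.032 W
Part 4:
  Power in each resistor, P = (ΔV)²/R:
    P_R1 = (12 - 8)²/500 = 0.032 W
    P_R2 = (8 - 0)²/1000 = 0.064 W
  P_total = P_R1 + P_R2 = 0.096 W

Final answers:
1. V_1 = 8 V
2. I_R1 = 0.008 A
3. P_R1 = 0.032 W
4. P_total = 0.096 W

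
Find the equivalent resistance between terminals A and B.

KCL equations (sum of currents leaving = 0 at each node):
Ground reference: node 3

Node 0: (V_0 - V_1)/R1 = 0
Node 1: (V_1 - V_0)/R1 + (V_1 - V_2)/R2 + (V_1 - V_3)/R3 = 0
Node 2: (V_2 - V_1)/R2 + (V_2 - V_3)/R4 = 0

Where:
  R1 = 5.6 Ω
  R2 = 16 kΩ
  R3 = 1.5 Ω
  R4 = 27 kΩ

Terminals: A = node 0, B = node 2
Reduce the network between node 0 (A) and node 2 (B) by series/parallel combination:
  Rs1 = R3 + R4 (series, joined only at node 3) = 1.5 + 27000 = 27000 Ω
  Rp1 = R2 ‖ Rs1 (parallel, both between nodes 1 and 2) = 1/(1/16000 + 1/27000) = 10050 Ω
  Rs2 = R1 + Rp1 (series, joined only at node 1) = 5.6 + 10050 = 10050 Ω
R_eq = 10.05 kΩ

Final answer: 10.05 kΩ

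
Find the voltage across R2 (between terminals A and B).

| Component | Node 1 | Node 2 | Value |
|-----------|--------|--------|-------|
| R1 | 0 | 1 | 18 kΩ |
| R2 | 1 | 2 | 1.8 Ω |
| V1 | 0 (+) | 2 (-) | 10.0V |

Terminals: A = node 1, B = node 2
R1 and R2 are in series across V1 (node 0 → node 1 → node 2), and the output A–B is taken across R2, so this is a voltage divider.
Series current: I = V1/(R1 + R2) = 10/(18000 + 1.8) = 10/18000 = 0.0005555 A
V_R2 = I × R2 = V1 × R2/(R1 + R2) = 10 × 1.8/18000 = 0.0009999 V

Final answer: 0.0009999 V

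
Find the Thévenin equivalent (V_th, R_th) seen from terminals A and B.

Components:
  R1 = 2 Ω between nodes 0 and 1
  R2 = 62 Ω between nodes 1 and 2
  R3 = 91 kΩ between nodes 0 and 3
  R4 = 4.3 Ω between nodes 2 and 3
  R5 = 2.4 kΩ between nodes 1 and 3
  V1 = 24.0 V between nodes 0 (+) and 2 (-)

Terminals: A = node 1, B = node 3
Step 1 — V_th is the open-circuit voltage V_A - V_B (nothing connected across the terminals).
Nodal analysis, taking node 2 as the 0 V reference.
Source V1 fixes V_0 = 24 V.
KCL at each unknown node (sum of currents leaving = 0; resistances in Ω):
  Node 1: (V_1 - 24)/2 + (V_1 - 0)/62 + (V_1 - V_3)/2400 = 0
  Node 3: (V_3 - 24)/91000 + (V_3 - 0)/4.3 + (V_3 - V_1)/2400 = 0
Collecting terms (coefficients in siemens):
  0.5165·V_1 - 0.0004167·V_3 = 12
  0.233·V_3 - 0.0004167·V_1 = 0.0002637
Determinant D = (0.5165)(0.233) - (-0.0004167)(-0.0004167) = 0.1203
V_1 = [(12)(0.233) - (-0.0004167)(0.0002637)]/D = 23.23 V
V_3 = [(0.5165)(0.0002637) - (12)(-0.0004167)]/D = 0.04268 V
V_th = V_1 - V_3 = 23.23 - 0.04268 = 23.19 V
Step 2 — R_th: zero the source — replace V1 by a short circuit (node 2 merges into node 0) — and find the resistance seen between A (node 1) and B (node 3).
Reduce the network between node 1 (A) and node 3 (B) by series/parallel combination:
  Rp1 = R1 ‖ R2 (parallel, both between nodes 0 and 1) = 1/(1/2 + 1/62) = 1.938 Ω
  Rp2 = R3 ‖ R4 (parallel, both between nodes 0 and 3) = 1/(1/91000 + 1/4.3) = 4.3 Ω
  Rs1 = Rp1 + Rp2 (series, joined only at node 0) = 1.938 + 4.3 = 6.237 Ω
  Rp3 = R5 ‖ Rs1 (parallel, both between nodes 1 and 3) = 1/(1/2400 + 1/6.237) = 6.221 Ω
R_th = 6.221 Ω

Final answer: V_th = 23.19 V, R_th = 6.221 Ω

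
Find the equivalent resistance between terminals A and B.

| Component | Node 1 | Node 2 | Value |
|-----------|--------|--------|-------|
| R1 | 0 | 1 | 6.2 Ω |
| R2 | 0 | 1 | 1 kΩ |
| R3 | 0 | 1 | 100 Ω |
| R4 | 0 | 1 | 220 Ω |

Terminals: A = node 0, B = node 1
Reduce the network between node 0 (A) and node 1 (B) by series/parallel combination:
  Rp1 = R1 ‖ R2 ‖ R3 ‖ R4 (parallel, all between nodes 0 and 1) = 1/(1/6.2 + 1/1000 + 1/100 + 1/220) = 5.655 Ω
R_eq = 5.655 Ω

Final answer: 5.655 Ω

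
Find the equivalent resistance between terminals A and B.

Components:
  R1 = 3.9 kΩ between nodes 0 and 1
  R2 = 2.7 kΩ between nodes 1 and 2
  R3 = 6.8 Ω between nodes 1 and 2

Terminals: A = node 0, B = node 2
Reduce the network between node 0 (A) and node 2 (B) by series/parallel combination:
  Rp1 = R2 ‖ R3 (parallel, both between nodes 1 and 2) = 1/(1/2700 + 1/6.8) = 6.783 Ω
  Rs1 = R1 + Rp1 (series, joined only at node 1) = 3900 + 6.783 = 3907 Ω
R_eq = 3.907 kΩ

Final answer: 3.907 kΩ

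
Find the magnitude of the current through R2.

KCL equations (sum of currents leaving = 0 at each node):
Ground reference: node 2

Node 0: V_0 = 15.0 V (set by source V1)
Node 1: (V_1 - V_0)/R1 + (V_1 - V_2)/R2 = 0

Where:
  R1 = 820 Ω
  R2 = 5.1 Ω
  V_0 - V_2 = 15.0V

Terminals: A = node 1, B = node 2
Nodal analysis, taking node 2 as the 0 V reference.
Source V1 fixes V_0 = 15 V.
KCL at each unknown node (sum of currents leaving = 0; resistances in Ω):
  Node 1: (V_1 - 15)/820 + (V_1 - 0)/5.1 = 0
Collecting terms: 0.1973 × V_1 = 0.01829  =>  V_1 = 0.09272 V
I_R2 = (V_1 - V_2)/R2 = (0.09272 - 0)/5.1 = 0.01818 A
|I_R2| = 0.01818 A

Final answer: |I_R2| = 0.01818 A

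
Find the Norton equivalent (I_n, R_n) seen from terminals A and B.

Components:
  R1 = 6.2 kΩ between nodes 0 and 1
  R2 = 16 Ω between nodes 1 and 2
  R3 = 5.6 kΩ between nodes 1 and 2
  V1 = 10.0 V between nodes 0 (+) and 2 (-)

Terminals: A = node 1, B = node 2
Find the Thévenin equivalent first; then I_n = V_th/R_th and R_n = R_th.
Step 1 — V_th is the open-circuit voltage V_A - V_B (nothing connected across the terminals).
Nodal analysis, taking node 2 as the 0 V reference.
Source V1 fixes V_0 = 10 V.
KCL at each unknown node (sum of currents leaving = 0; resistances in Ω):
  Node 1: (V_1 - 10)/6200 + (V_1 - 0)/16 + (V_1 - 0)/5600 = 0
Collecting terms: 0.06284 × V_1 = 0.001613  =>  V_1 = 0.02567 V
V_th = V_1 - V_2 = 0.02567 - 0 = 0.02567 V
Step 2 — R_th: zero the source — replace V1 by a short circuit (node 2 merges into node 0) — and find the resistance seen between A (node 1) and B (node 0).
Reduce the network between node 1 (A) and node 0 (B) by series/parallel combination:
  Rp1 = R1 ‖ R2 ‖ R3 (parallel, all between nodes 0 and 1) = 1/(1/6200 + 1/16 + 1/5600) = 15.91 Ω
R_th = 15.91 Ω
I_n = V_th/R_th = 0.02567/15.91 = 0.001613 A, and R_n = R_th = 15.91 Ω

Final answer: I_n = 0.001613 A, R_n = 15.91 Ω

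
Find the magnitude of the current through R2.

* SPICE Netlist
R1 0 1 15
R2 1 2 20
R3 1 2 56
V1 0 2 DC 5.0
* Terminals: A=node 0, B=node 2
Nodal analysis, taking node 2 as the 0 V reference.
Source V1 fixes V_0 = 5 V.
KCL at each unknown node (sum of currents leaving = 0; resistances in Ω):
  Node 1: (V_1 - 5)/15 + (V_1 - 0)/20 + (V_1 - 0)/56 = 0
Collecting terms: 0.1345 × V_1 = 0.3333  =>  V_1 = 2.478 V
I_R2 = (V_1 - V_2)/R2 = (2.478 - 0)/20 = 0.1239 A
|I_R2| = 0.1239 A

Final answer: |I_R2| = 0.1239 A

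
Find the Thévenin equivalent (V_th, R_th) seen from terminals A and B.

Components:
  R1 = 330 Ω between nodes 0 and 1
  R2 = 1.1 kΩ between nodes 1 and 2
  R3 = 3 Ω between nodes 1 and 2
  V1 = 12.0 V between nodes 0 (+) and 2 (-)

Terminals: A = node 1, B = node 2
Step 1 — V_th is the open-circuit voltage V_A - V_B (nothing connected across the terminals).
Nodal analysis, taking node 2 as the 0 V reference.
Source V1 fixes V_0 = 12 V.
KCL at each unknown node (sum of currents leaving = 0; resistances in Ω):
  Node 1: (V_1 - 12)/330 + (V_1 - 0)/1100 + (V_1 - 0)/3 = 0
Collecting terms: 0.3373 × V_1 = 0.03636  =>  V_1 = 0.1078 V
V_th = V_1 - V_2 = 0.1078 - 0 = 0.1078 V
Step 2 — R_th: zero the source — replace V1 by a short circuit (node 2 merges into node 0) — and find the resistance seen between A (node 1) and B (node 0).
Reduce the network between node 1 (A) and node 0 (B) by series/parallel combination:
  Rp1 = R1 ‖ R2 ‖ R3 (parallel, all between nodes 0 and 1) = 1/(1/330 + 1/1100 + 1/3) = 2.965 Ω
R_th = 2.965 Ω

Final answer: V_th = 0.1078 V, R_th = 2.965 Ω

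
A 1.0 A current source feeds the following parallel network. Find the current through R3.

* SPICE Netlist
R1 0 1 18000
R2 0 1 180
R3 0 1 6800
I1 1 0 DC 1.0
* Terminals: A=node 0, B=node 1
All resistors sit directly between nodes 0 and 1, so they are in parallel and share one voltage V; the full source current 1 A splits among them.
1/R_par = 1/18000 + 1/180 + 1/6800 = 0.005758 S  =>  R_par = 173.7 Ω
V = I × R_par = 1 × 173.7 = 173.7 V
I_R3 = V/R3 = 173.7/6800 = 0.02554 A

Final answer: 0.02554 A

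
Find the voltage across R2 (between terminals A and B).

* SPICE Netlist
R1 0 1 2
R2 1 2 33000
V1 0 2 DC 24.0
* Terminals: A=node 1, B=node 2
R1 and R2 are in series across V1 (node 0 → node 1 → node 2), and the output A–B is taken across R2, so this is a voltage divider.
Series current: I = V1/(R1 + R2) = 24/(2 + 33000) = 24/33000 = 0.0007272 A
V_R2 = I × R2 = V1 × R2/(R1 + R2) = 24 × 33000/33000 = 24 V

Final answer: 24 V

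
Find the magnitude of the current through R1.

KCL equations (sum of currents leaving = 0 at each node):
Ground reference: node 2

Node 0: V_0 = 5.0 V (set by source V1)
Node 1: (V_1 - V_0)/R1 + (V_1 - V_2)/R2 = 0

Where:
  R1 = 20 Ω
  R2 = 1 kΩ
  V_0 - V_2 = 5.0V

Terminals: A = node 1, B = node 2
Nodal analysis, taking node 2 as the 0 V reference.
Source V1 fixes V_0 = 5 V.
KCL at each unknown node (sum of currents leaving = 0; resistances in Ω):
  Node 1: (V_1 - 5)/20 + (V_1 - 0)/1000 = 0
Collecting terms: 0.051 × V_1 = 0.25  =>  V_1 = 4.902 V
I_R1 = (V_0 - V_1)/R1 = (5 - 4.902)/20 = 0.004902 A
|I_R1| = 0.004902 A

Final answer: |I_R1| = 0.004902 A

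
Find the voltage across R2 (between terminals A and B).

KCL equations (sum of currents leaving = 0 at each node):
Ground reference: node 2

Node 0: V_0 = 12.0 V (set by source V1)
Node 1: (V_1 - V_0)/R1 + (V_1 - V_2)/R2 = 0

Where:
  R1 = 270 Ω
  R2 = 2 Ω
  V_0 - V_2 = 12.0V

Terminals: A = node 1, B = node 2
R1 and R2 are in series across V1 (node 0 → node 1 → node 2), and the output A–B is taken across R2, so this is a voltage divider.
Series current: I = V1/(R1 + R2) = 12/(270 + 2) = 12/272 = 0.04412 A
V_R2 = I × R2 = V1 × R2/(R1 + R2) = 12 × 2/272 = 0.08824 V

Final answer: 0.08824 V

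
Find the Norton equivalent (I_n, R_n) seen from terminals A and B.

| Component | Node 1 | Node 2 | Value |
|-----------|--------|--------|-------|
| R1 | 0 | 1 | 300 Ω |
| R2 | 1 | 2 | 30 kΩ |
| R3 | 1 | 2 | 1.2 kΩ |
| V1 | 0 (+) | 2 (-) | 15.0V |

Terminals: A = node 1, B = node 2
Find the Thévenin equivalent first; then I_n = V_th/R_th and R_n = R_th.
Step 1 — V_th is the open-circuit voltage V_A - V_B (nothing connected across the terminals).
Nodal analysis, taking node 2 as the 0 V reference.
Source V1 fixes V_0 = 15 V.
KCL at each unknown node (sum of currents leaving = 0; resistances in Ω):
  Node 1: (V_1 - 15)/300 + (V_1 - 0)/30000 + (V_1 - 0)/1200 = 0
Collecting terms: 0.0042 × V_1 = 0.05  =>  V_1 = 11.9 V
V_th = V_1 - V_2 = 11.9 - 0 = 11.9 V
Step 2 — R_th: zero the source — replace V1 by a short circuit (node 2 merges into node 0) — and find the resistance seen between A (node 1) and B (node 0).
Reduce the network between node 1 (A) and node 0 (B) by series/parallel combination:
  Rp1 = R1 ‖ R2 ‖ R3 (parallel, all between nodes 0 and 1) = 1/(1/300 + 1/30000 + 1/1200) = 238.1 Ω
R_th = 238.1 Ω
I_n = V_th/R_th = 11.9/238.1 = 0.05 A, and R_n = R_th = 238.1 Ω

Final answer: I_n = 0.05 A, R_n = 238.1 Ω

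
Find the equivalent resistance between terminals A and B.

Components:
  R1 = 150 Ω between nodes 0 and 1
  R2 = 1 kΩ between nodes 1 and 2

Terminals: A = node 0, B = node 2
Reduce the network between node 0 (A) and node 2 (B) by series/parallel combination:
  Rs1 = R1 + R2 (series, joined only at node 1) = 150 + 1000 = 1150 Ω
R_eq = 1.15 kΩ

Final answer: 1.15 kΩ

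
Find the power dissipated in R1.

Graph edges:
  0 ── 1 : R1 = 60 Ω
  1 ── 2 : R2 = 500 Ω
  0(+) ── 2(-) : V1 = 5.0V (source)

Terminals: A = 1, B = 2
Nodal analysis, taking node 2 as the 0 V reference.
Source V1 fixes V_0 = 5 V.
KCL at each unknown node (sum of currents leaving = 0; resistances in Ω):
  Node 1: (V_1 - 5)/60 + (V_1 - 0)/500 = 0
Collecting terms: 0.01867 × V_1 = 0.08333  =>  V_1 = 4.464 V
I_R1 = (V_0 - V_1)/R1 = (5 - 4.464)/60 = 0.008929 A
P_R1 = I_R1² × R1 = (0.008929)² × 60 = 0.004783 W

Final answer: 0.004783 W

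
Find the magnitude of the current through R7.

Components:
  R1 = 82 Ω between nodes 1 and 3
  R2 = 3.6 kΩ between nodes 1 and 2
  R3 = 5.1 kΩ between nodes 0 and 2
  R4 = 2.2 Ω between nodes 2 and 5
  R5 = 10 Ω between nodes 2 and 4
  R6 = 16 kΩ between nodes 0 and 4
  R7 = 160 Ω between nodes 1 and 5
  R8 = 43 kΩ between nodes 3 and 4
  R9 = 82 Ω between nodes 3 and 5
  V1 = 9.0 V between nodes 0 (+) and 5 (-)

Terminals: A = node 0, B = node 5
Nodal analysis, taking node 5 as the 0 V reference.
Source V1 fixes V_0 = 9 V.
KCL at each unknown node (sum of currents leaving = 0; resistances in Ω):
  Node 1: (V_1 - V_3)/82 + (V_1 - V_2)/3600 + (V_1 - 0)/160 = 0
  Node 2: (V_2 - V_1)/3600 + (V_2 - 9)/5100 + (V_2 - 0)/2.2 + (V_2 - V_4)/10 = 0
  Node 3: (V_3 - V_1)/82 + (V_3 - V_4)/43000 + (V_3 - 0)/82 = 0
  Node 4: (V_4 - V_2)/10 + (V_4 - 9)/16000 + (V_4 - V_3)/43000 = 0
Collecting terms (coefficients in siemens):
  0.01872·V_1 - 0.0002778·V_2 - 0.0122·V_3 = 0
  0.555·V_2 - 0.0002778·V_1 - 0.1·V_4 = 0.001765
  0.02441·V_3 - 0.0122·V_1 - 0.00002326·V_4 = 0
  0.1001·V_4 - 0.1·V_2 - 0.00002326·V_3 = 0.0005625
Solving these 4 simultaneous equations (Gaussian elimination) gives:
  V_1 = 0.0001223 V, V_2 = 0.005113 V, V_3 = 0.00007131 V, V_4 = 0.01073 V
I_R7 = (V_1 - V_5)/R7 = (0.0001223 - 0)/160 = 0.0000007644 A
|I_R7| = 0.0000007644 A

Final answer: |I_R7| = 7.644e-07 A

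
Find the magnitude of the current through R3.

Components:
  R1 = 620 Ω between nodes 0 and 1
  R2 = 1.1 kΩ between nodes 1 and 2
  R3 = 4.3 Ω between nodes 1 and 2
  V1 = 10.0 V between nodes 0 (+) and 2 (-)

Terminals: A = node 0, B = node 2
Nodal analysis, taking node 2 as the 0 V reference.
Source V1 fixes V_0 = 10 V.
KCL at each unknown node (sum of currents leaving = 0; resistances in Ω):
  Node 1: (V_1 - 10)/620 + (V_1 - 0)/1100 + (V_1 - 0)/4.3 = 0
Collecting terms: 0.2351 × V_1 = 0.01613  =>  V_1 = 0.06861 V
I_R3 = (V_1 - V_2)/R3 = (0.06861 - 0)/4.3 = 0.01596 A
|I_R3| = 0.01596 A

Final answer: |I_R3| = 0.01596 A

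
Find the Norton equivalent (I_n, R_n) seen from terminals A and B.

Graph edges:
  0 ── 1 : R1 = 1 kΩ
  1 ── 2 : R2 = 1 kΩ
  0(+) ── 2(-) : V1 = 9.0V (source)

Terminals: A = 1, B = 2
Find the Thévenin equivalent first; then I_n = V_th/R_th and R_n = R_th.
Step 1 — V_th is the open-circuit voltage V_A - V_B (nothing connected across the terminals).
Nodal analysis, taking node 2 as the 0 V reference.
Source V1 fixes V_0 = 9 V.
KCL at each unknown node (sum of currents leaving = 0; resistances in Ω):
  Node 1: (V_1 - 9)/1000 + (V_1 - 0)/1000 = 0
Collecting terms: 0.002 × V_1 = 0.009  =>  V_1 = 4.5 V
V_th = V_1 - V_2 = 4.5 - 0 = 4.5 V
Step 2 — R_th: zero the source — replace V1 by a short circuit (node 2 merges into node 0) — and find the resistance seen between A (node 1) and B (node 0).
Reduce the network between node 1 (A) and node 0 (B) by series/parallel combination:
  Rp1 = R1 ‖ R2 (parallel, both between nodes 0 and 1) = 1/(1/1000 + 1/1000) = 500 Ω
R_th = 500 Ω
I_n = V_th/R_th = 4.5/500 = 0.009 A, and R_n = R_th = 500 Ω

Final answer: I_n = 0.009 A, R_n = 500 Ω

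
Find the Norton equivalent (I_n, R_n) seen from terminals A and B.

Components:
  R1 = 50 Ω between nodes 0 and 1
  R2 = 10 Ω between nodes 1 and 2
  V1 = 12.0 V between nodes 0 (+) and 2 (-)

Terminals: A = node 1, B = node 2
Find the Thévenin equivalent first; then I_n = V_th/R_th and R_n = R_th.
Step 1 — V_th is the open-circuit voltage V_A - V_B (nothing connected across the terminals).
Nodal analysis, taking node 2 as the 0 V reference.
Source V1 fixes V_0 = 12 V.
KCL at each unknown node (sum of currents leaving = 0; resistances in Ω):
  Node 1: (V_1 - 12)/50 + (V_1 - 0)/10 = 0
Collecting terms: 0.12 × V_1 = 0.24  =>  V_1 = 2 V
V_th = V_1 - V_2 = 2 - 0 = 2 V
Step 2 — R_th: zero the source — replace V1 by a short circuit (node 2 merges into node 0) — and find the resistance seen between A (node 1) and B (node 0).
Reduce the network between node 1 (A) and node 0 (B) by series/parallel combination:
  Rp1 = R1 ‖ R2 (parallel, both between nodes 0 and 1) = 1/(1/50 + 1/10) = 8.333 Ω
R_th = 8.333 Ω
I_n = V_th/R_th = 2/8.333 = 0.24 A, and R_n = R_th = 8.333 Ω

Final answer: I_n = 0.24 A, R_n = 8.333 Ω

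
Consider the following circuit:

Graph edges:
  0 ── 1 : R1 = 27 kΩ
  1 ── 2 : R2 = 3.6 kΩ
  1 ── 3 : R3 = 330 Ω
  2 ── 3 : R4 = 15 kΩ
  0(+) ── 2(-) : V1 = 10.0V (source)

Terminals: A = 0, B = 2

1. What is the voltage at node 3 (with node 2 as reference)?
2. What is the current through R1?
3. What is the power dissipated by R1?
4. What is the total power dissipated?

Nodal analysis, taking node 2 as the 0 V reference.
Source V1 fixes V_0 = 10 V.
KCL at each unknown node (sum of currents leaving = 0; resistances in Ω):
  Node 1: (V_1 - 10)/27000 + (V_1 - 0)/3600 + (V_1 - V_3)/330 = 0
  Node 3: (V_3 - V_1)/330 + (V_3 - 0)/15000 = 0
Collecting terms (coefficients in siemens):
  0.003345·V_1 - 0.00303·V_3 = 0.0003704
  0.003097·V_3 - 0.00303·V_1 = 0
Determinant D = (0.003345)(0.003097) - (-0.00303)(-0.00303) = 0.000001177
V_1 = [(0.0003704)(0.003097) - (-0.00303)(0)]/D = 0.9745 V
V_3 = [(0.003345)(0) - (0.0003704)(-0.00303)]/D = 0.9536 V
Part 1:
  Read off the nodal solution: V_3 = 0.9536 V
Part 2:
  I_R1 = (V_0 - V_1)/R1 = (10 - 0.9745)/27000 = 0.0003343 A
  Magnitude: I_R1 = 0.0003343 A
Part 3:
  I_R1 = (V_0 - V_1)/R1 = (10 - 0.9745)/27000 = 0.0003343 A
  P_R1 = I_R1² × R1 = (0.0003343)² × 27000 = 0.003017 W
Part 4:
  Power in each resistor, P = (ΔV)²/R:
    P_R1 = (10 - 0.9745)²/27000 = 0.003017 W
    P_R2 = (0.9745 - 0)²/3600 = 0.0002638 W
    P_R3 = (0.9745 - 0.9536)²/330 = 0.000001334 W
    P_R4 = (0 - 0.9536)²/15000 = 0.00006062 W
  P_total = P_R1 + P_R2 + P_R3 + P_R4 = 0.003343 W

Final answers:
1. V_3 = 0.9536 V
2. I_R1 = 0.0003343 A
3. P_R1 = 0.003017 W
4. P_total = 0.003343 W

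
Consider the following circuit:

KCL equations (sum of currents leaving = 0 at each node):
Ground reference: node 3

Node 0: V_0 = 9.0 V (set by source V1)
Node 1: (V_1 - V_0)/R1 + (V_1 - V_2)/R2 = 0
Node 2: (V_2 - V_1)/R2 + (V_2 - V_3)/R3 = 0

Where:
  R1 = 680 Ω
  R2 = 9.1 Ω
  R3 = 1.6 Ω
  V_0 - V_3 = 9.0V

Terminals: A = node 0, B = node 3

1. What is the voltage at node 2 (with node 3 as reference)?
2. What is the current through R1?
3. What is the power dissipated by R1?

Nodal analysis, taking node 3 as the 0 V reference.
Source V1 fixes V_0 = 9 V.
KCL at each unknown node (sum of currents leaving = 0; resistances in Ω):
  Node 1: (V_1 - 9)/680 + (V_1 - V_2)/9.1 = 0
  Node 2: (V_2 - V_1)/9.1 + (V_2 - 0)/1.6 = 0
Collecting terms (coefficients in siemens):
  0.1114·V_1 - 0.1099·V_2 = 0.01324
  0.7349·V_2 - 0.1099·V_1 = 0
Determinant D = (0.1114)(0.7349) - (-0.1099)(-0.1099) = 0.06976
V_1 = [(0.01324)(0.7349) - (-0.1099)(0)]/D = 0.1394 V
V_2 = [(0.1114)(0) - (0.01324)(-0.1099)]/D = 0.02085 V
Part 1:
  Read off the nodal solution: V_2 = 0.02085 V
Part 2:
  I_R1 = (V_0 - V_1)/R1 = (9 - 0.1394)/680 = 0.01303 A
  Magnitude: I_R1 = 0.01303 A
Part 3:
  I_R1 = (V_0 - V_1)/R1 = (9 - 0.1394)/680 = 0.01303 A
  P_R1 = I_R1² × R1 = (0.01303)² × 680 = 0.1155 W

Final answers:
1. V_2 = 0.02085 V
2. I_R1 = 0.01303 A
3. P_R1 = 0.1155 W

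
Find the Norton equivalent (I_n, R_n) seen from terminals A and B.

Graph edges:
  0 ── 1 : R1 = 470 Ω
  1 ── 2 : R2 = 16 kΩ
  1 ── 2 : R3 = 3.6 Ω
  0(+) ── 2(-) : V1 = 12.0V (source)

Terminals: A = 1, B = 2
Find the Thévenin equivalent first; then I_n = V_th/R_th and R_n = R_th.
Step 1 — V_th is the open-circuit voltage V_A - V_B (nothing connected across the terminals).
Nodal analysis, taking node 2 as the 0 V reference.
Source V1 fixes V_0 = 12 V.
KCL at each unknown node (sum of currents leaving = 0; resistances in Ω):
  Node 1: (V_1 - 12)/470 + (V_1 - 0)/16000 + (V_1 - 0)/3.6 = 0
Collecting terms: 0.28 × V_1 = 0.02553  =>  V_1 = 0.0912 V
V_th = V_1 - V_2 = 0.0912 - 0 = 0.0912 V
Step 2 — R_th: zero the source — replace V1 by a short circuit (node 2 merges into node 0) — and find the resistance seen between A (node 1) and B (node 0).
Reduce the network between node 1 (A) and node 0 (B) by series/parallel combination:
  Rp1 = R1 ‖ R2 ‖ R3 (parallel, all between nodes 0 and 1) = 1/(1/470 + 1/16000 + 1/3.6) = 3.572 Ω
R_th = 3.572 Ω
I_n = V_th/R_th = 0.0912/3.572 = 0.02553 A, and R_n = R_th = 3.572 Ω

Final answer: I_n = 0.02553 A, R_n = 3.572 Ω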